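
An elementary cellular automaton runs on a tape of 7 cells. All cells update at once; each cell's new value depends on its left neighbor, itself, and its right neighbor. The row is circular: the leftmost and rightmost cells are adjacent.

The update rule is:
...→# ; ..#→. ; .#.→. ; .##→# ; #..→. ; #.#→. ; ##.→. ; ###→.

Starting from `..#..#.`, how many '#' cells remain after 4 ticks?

2

tick 1: #......
tick 2: ..####.
tick 3: #.#....
tick 4: ....##.
count of #: 2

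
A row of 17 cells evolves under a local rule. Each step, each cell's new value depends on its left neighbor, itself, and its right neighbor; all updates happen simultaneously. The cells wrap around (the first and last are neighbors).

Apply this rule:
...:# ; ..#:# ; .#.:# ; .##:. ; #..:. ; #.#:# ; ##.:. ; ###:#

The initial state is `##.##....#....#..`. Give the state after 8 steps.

.##.#.#..##.##.##

..#...####.####.#
.##.##.##.#.##.##
#..#..#..###..#..
#.##.##.#.#..##.#
.#..#..####.#..#.
##.##.#.##.##.##.
..#..###..#..#..#
.##.#.#..##.##.##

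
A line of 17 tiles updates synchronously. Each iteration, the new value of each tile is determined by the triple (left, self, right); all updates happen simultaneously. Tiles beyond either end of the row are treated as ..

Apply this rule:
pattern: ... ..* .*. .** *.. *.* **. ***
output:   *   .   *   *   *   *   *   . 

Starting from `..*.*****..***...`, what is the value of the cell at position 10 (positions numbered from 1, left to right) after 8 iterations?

.

*.***...**.*.****
***.***.******..*
*.***.***....**.*
***.***.****.****
*.***.***..***..*
***.***.**.*.**.*
*.***.***********
***.***.........*
position 10 holds .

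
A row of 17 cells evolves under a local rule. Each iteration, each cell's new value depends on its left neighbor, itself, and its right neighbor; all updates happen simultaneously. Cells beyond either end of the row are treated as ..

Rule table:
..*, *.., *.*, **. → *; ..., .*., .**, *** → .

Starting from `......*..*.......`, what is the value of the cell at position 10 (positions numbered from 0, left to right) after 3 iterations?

*

iteration 1: .....*.**.*......
iteration 2: ....*.*.**.*.....
iteration 3: ...*.*.*.**.*....
position 10 holds *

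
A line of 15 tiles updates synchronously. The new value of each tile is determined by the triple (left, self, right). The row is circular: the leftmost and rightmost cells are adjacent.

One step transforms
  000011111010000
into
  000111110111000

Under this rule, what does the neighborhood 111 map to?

1

At position 5 the neighborhood is 111; the next row has 1 there.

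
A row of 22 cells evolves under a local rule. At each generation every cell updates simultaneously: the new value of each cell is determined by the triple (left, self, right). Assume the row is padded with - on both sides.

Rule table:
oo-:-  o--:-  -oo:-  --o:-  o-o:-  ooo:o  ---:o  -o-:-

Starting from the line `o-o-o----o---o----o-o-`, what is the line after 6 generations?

generation 1: ------oo---o---oo-----
generation 2: ooooo----o---o----oooo
generation 3: -ooo--oo---o---oo--oo-
generation 4: --o------o---o--------
generation 5: o---oooo---o---ooooooo
generation 6: --o--oo--o---o--ooooo-

--o--oo--o---o--ooooo-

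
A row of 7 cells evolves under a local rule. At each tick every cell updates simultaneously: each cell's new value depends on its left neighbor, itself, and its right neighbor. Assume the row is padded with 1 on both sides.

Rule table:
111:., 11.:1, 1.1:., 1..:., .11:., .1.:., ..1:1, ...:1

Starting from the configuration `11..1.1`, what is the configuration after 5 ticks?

.111...

.1.1...
.....11
.1111..
....1.1
.111...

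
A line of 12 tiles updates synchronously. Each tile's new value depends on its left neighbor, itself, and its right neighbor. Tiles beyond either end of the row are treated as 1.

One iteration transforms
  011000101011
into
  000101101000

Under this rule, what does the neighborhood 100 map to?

1

At position 3 the neighborhood is 100; the next row has 1 there.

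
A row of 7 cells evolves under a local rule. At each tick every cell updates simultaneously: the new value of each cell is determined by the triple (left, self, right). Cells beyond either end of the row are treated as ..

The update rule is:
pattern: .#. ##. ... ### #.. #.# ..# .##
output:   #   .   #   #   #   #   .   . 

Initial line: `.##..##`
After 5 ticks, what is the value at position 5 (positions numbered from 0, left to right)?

.

...#...
##.####
..#.##.
#.##..#
##..#.#
position 5 holds .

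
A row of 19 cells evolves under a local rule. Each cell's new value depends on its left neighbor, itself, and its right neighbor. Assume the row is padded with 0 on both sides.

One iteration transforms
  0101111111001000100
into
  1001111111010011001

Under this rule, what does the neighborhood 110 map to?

At position 9 the neighborhood is 110; the next row has 1 there.

1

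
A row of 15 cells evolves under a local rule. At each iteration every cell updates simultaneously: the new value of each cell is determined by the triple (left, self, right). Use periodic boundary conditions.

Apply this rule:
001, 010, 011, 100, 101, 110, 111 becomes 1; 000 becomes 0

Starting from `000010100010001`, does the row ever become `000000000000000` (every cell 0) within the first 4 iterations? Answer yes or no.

no

100111110111011
111111111111111
111111111111111  (fixed point — unchanged through iteration 4)
iteration 4 is 111111111111111, still not uniform 0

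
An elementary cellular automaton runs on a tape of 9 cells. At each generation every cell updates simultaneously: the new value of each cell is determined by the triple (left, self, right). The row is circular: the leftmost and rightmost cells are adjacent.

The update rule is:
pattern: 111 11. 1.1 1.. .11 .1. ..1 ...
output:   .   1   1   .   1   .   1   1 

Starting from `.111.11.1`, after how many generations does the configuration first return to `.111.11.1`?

36

11.11111.
1111...11
...1.111.
111.11.1.
1.11111.1
111...111
..1.111..
11.11.1.1
.11111.11
11...1111
.1.111...
1.11.1.11
11111.11.
1...11111
1.111....
.11.1.111
1111.11.1
...111111
.111....1
11.1.111.
111.11.11
..111111.
111....1.
1.1.111.1
11.11.111
.111111..
11....1.1
.1.111.11
1.11.1111
111111...
1....1.11
1.111.11.
.11.11111
11111...1
....1.111
.111.11.1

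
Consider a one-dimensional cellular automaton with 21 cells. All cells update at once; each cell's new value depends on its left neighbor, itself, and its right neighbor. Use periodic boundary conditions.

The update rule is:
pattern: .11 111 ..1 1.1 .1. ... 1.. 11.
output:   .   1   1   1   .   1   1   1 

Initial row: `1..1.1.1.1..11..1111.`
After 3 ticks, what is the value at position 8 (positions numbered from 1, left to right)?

tick 1: .11.1.1.1.11.111.1111
tick 2: 1.11.1.1.1.11.111.111
tick 3: 11.11.1.1.1.11.111.11
position 8 holds .

.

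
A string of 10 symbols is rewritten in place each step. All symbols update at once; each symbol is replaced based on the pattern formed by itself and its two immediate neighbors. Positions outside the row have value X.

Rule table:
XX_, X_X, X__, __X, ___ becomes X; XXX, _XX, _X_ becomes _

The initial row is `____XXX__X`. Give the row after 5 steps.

XX__XXX___

XXXX__XXX_
___XXX__XX
XXX__XXX__
__XXX__XXX
XX__XXX___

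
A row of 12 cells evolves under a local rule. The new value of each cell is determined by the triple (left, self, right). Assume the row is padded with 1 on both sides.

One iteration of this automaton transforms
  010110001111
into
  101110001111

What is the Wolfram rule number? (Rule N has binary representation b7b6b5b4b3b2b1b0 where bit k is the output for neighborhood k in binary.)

position 9: 111 → 1  (bit 7 = 1)
position 4: 110 → 1  (bit 6 = 1)
position 0: 101 → 1  (bit 5 = 1)
position 5: 100 → 0  (bit 4 = 0)
position 3: 011 → 1  (bit 3 = 1)
position 1: 010 → 0  (bit 2 = 0)
position 7: 001 → 0  (bit 1 = 0)
position 6: 000 → 0  (bit 0 = 0)
bits b7..b0 = 11101000 = 232

232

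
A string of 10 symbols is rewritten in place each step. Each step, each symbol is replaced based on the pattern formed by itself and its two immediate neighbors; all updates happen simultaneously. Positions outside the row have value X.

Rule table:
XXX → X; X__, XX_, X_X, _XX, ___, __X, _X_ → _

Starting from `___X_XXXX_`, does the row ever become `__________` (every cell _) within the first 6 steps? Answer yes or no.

yes

______XX__
__________
all cells are _ at step 2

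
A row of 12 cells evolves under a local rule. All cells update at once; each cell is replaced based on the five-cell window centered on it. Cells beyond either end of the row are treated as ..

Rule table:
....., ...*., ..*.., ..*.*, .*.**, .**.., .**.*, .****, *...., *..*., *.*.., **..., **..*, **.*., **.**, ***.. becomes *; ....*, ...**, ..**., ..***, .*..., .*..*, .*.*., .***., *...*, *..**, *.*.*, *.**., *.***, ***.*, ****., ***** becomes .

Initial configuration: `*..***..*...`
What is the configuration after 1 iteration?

*....****.**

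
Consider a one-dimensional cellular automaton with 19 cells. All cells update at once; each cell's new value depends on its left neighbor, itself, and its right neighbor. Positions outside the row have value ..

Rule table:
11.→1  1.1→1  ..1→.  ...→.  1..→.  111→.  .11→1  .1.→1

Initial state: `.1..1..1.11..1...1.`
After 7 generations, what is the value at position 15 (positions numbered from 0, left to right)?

.

generation 1: .1..1..1111..1...1.
generation 2: .1..1..1..1..1...1.
generation 3: .1..1..1..1..1...1.  (fixed point — unchanged through generation 7)
position 15 holds .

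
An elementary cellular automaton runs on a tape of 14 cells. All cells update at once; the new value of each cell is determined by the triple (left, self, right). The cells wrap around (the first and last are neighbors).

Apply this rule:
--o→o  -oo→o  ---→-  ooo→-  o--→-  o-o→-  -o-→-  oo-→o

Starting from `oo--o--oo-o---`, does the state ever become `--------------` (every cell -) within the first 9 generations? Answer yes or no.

no

oo-o--ooo----o
-o---oo-o---oo
----ooo----ooo
---oo-o---oo-o
--ooo----ooo--
-oo-o---oo-o--
ooo----ooo----
o-o---oo-o---o
o----ooo----oo
generation 9 is o----ooo----oo, still not uniform -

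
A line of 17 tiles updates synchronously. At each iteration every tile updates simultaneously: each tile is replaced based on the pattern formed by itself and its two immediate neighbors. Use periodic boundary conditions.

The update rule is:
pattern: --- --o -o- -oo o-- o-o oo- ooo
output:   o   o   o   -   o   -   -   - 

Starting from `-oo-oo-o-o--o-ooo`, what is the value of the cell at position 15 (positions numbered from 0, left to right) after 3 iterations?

-------o-oooo----
oooooooo-----oooo
--------ooooo----
position 15 holds -

-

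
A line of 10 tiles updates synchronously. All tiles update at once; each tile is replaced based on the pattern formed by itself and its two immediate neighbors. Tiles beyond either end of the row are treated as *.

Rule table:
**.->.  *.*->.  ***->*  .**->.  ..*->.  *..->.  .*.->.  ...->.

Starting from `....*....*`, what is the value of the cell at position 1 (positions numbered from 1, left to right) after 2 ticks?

..........
..........
position 1 holds .

.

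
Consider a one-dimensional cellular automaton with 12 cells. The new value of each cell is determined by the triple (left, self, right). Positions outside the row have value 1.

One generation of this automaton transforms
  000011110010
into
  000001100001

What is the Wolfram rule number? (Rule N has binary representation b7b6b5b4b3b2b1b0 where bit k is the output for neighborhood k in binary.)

160

position 5: 111 → 1  (bit 7 = 1)
position 7: 110 → 0  (bit 6 = 0)
position 11: 101 → 1  (bit 5 = 1)
position 0: 100 → 0  (bit 4 = 0)
position 4: 011 → 0  (bit 3 = 0)
position 10: 010 → 0  (bit 2 = 0)
position 3: 001 → 0  (bit 1 = 0)
position 1: 000 → 0  (bit 0 = 0)
bits b7..b0 = 10100000 = 160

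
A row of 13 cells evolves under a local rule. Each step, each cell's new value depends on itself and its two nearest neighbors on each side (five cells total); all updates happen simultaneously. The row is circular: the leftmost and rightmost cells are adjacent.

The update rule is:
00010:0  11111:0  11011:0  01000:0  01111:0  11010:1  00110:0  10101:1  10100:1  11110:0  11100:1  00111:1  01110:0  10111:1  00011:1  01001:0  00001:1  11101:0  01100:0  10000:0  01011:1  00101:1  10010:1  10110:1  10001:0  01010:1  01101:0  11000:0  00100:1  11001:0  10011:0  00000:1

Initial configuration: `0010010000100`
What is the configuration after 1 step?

1010110010100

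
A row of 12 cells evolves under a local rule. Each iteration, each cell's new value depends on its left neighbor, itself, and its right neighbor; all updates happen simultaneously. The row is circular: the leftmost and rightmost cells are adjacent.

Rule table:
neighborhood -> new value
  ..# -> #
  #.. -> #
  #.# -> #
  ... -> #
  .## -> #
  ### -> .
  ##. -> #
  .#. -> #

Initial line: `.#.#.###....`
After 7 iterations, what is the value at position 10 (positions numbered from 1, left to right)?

#

######.#####
.....###....
######.#####  (repeats iteration 1; period 2)
iteration 7: ######.#####
position 10 holds #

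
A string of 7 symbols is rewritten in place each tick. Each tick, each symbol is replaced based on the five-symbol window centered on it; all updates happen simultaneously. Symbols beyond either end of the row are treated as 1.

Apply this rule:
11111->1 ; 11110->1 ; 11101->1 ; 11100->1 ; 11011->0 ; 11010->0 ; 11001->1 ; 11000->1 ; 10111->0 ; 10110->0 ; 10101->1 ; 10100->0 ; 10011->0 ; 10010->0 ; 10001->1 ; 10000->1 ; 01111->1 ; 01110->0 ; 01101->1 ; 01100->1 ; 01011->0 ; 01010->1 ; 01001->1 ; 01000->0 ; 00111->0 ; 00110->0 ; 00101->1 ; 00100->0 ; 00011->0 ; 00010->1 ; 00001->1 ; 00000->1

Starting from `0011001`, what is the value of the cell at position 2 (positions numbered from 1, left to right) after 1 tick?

0

1001100
position 2 holds 0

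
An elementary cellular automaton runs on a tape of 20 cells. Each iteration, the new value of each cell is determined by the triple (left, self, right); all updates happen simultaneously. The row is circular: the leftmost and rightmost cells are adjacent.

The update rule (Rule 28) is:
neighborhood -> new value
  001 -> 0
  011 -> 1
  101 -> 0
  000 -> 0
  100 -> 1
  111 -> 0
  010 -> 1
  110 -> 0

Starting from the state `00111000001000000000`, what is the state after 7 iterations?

00100100001100000000
00110110001010000000
00100101001011000000
00110101101010100000
00100101001010110000
00110101101010101000
00100101001010101100

00100101001010101100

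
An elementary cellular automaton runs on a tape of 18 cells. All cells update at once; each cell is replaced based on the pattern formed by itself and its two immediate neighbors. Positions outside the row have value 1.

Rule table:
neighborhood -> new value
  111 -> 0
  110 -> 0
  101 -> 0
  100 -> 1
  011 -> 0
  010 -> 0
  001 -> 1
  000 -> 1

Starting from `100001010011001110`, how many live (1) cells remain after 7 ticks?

9

tick 1: 011110001100110000
tick 2: 000001110011001111
tick 3: 111110001100110000
tick 4: 000001110011001111  (repeats tick 2; period 2)
tick 7: 111110001100110000
count of 1: 9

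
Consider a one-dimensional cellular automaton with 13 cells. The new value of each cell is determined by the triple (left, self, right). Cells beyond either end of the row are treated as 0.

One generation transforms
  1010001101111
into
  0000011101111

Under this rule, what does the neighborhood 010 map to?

At position 0 the neighborhood is 010; the next row has 0 there.

0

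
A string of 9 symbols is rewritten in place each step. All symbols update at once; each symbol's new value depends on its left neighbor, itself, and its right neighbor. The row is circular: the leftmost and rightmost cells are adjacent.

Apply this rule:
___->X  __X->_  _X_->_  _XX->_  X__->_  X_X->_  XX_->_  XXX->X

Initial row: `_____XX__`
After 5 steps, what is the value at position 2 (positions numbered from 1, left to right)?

X

XXXX____X
XXX__XX__
_X_______
___XXXXXX
_X__XXXX_
position 2 holds X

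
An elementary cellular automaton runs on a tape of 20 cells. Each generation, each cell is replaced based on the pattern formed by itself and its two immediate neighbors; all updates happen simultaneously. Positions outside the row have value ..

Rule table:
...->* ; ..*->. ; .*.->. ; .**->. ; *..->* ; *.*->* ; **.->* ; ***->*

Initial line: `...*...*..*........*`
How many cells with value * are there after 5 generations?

generation 1: **..**..*..*******..
generation 2: .**..**..*..********
generation 3: ..**..**..*..*******
generation 4: *..**..**..*..******
generation 5: .*..**..**..*..*****
count of *: 11

11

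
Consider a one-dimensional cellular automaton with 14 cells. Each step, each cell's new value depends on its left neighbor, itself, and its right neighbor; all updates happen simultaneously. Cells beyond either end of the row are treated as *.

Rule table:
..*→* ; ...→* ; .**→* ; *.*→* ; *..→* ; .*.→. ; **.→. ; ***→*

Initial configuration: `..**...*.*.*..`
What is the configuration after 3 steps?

*.***.*.*.****

***.***.*.*.**
**.***.*.*.***
*.***.*.*.****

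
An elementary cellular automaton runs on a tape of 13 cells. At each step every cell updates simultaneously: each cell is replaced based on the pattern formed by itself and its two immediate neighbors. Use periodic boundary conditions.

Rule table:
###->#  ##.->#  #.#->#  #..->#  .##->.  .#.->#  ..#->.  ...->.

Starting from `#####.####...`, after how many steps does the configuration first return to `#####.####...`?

.#####.####..
..#####.####.
...#####.####
#...#####.###
##...#####.##
###...#####.#
####...#####.
.####...#####
#.####...####
##.####...###
###.####...##
####.####...#
#####.####...

13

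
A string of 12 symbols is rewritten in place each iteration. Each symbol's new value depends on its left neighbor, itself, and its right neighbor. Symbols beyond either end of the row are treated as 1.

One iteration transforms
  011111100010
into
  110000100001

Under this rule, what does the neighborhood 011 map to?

1

At position 1 the neighborhood is 011; the next row has 1 there.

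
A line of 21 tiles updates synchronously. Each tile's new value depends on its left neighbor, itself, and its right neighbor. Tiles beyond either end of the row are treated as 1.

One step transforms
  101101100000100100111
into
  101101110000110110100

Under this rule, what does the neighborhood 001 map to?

0

At position 11 the neighborhood is 001; the next row has 0 there.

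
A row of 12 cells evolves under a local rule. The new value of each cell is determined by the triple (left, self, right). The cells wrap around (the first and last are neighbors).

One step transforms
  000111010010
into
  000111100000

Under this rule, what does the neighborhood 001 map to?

At position 2 the neighborhood is 001; the next row has 0 there.

0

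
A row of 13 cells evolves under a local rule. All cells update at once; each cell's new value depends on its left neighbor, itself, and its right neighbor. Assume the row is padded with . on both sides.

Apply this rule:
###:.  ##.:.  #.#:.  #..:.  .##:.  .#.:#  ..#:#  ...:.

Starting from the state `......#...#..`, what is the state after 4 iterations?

.....##..##..
....#...#....
...##..##....
..#...#......

..#...#......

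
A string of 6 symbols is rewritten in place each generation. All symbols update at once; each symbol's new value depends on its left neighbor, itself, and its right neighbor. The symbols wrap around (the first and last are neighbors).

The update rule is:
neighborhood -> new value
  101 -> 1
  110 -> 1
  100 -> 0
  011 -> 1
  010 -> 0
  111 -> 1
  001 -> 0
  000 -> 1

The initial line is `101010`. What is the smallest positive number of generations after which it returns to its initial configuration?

010101
101010

2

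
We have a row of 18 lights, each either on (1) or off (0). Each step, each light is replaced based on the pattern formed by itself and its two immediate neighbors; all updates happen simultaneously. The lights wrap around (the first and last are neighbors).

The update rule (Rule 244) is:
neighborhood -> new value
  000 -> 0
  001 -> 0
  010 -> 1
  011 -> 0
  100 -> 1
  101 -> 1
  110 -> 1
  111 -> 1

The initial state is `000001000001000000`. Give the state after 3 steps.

000000011000011000

000001100001100000
000000110000110000
000000011000011000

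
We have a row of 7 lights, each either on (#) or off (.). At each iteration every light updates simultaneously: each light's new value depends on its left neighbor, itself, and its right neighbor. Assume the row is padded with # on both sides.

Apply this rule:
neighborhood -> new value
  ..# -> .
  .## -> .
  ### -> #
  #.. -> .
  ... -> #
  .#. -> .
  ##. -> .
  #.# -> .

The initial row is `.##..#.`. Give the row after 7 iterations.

.#...#.

.......
.#####.
..###..
...#...
.#...#.
...#...  (repeats iteration 4; period 2)
iteration 7: .#...#.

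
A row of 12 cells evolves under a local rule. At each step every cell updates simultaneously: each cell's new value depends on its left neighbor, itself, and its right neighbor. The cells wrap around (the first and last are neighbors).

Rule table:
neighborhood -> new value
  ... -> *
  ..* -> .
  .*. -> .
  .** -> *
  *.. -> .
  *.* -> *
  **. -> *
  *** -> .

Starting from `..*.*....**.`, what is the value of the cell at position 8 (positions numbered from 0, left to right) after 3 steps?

*..*..**.**.
......******
.****.*....*
position 8 holds .

.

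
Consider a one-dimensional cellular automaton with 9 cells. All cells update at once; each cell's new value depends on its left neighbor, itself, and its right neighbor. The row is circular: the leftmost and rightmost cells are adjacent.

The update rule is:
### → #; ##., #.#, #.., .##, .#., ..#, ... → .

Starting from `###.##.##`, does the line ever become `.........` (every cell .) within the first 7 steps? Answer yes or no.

step 1: ##......#
step 2: #........
step 3: .........
all cells are . at step 3

yes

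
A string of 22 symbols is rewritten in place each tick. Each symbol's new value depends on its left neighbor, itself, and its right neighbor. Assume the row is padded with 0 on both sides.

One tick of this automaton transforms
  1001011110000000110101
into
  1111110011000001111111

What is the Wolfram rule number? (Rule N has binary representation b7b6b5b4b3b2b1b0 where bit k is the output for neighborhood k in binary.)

position 6: 111 → 0  (bit 7 = 0)
position 8: 110 → 1  (bit 6 = 1)
position 4: 101 → 1  (bit 5 = 1)
position 1: 100 → 1  (bit 4 = 1)
position 5: 011 → 1  (bit 3 = 1)
position 0: 010 → 1  (bit 2 = 1)
position 2: 001 → 1  (bit 1 = 1)
position 10: 000 → 0  (bit 0 = 0)
bits b7..b0 = 01111110 = 126

126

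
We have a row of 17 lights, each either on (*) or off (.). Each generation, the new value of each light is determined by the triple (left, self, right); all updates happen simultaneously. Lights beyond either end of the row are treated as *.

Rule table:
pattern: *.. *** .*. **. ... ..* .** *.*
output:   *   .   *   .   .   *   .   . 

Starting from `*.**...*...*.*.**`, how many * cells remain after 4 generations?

generation 1: ....*.***.**.*...
generation 2: *..**........**.*
generation 3: .**..*......*....
generation 4: ...****....***..*
count of *: 8

8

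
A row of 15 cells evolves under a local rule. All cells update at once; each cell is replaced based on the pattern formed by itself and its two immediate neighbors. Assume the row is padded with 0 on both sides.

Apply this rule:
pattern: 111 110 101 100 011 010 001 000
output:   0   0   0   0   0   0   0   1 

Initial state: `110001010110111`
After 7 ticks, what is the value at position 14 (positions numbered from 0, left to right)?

0

000100000000000
110001111111111
000100000000000  (repeats tick 1; period 2)
tick 7: 000100000000000
position 14 holds 0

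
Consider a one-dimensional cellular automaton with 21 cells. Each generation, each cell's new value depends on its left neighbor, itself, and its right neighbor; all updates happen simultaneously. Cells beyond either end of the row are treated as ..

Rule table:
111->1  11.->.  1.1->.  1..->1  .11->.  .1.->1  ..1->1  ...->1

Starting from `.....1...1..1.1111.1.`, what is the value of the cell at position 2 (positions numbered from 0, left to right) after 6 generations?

1111111111111..11..11
.11111111111.11..11..
1.111111111....11..11
1..1111111.1111..11..
111.11111...11.11..11
.1...111.111.....11..
position 2 holds .

.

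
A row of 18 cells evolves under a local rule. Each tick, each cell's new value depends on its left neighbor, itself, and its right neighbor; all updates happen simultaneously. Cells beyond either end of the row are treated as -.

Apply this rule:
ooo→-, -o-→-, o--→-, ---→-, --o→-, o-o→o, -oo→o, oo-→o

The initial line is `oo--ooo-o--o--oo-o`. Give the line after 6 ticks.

oo----------------

oo--o-oo------ooo-
oo---ooo------o-o-
oo---o-o-------o--
oo----o-----------
oo----------------
oo----------------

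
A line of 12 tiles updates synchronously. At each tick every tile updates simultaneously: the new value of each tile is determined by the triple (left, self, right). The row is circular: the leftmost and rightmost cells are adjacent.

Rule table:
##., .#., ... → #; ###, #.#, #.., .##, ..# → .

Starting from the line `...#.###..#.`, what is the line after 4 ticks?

.#.#.#.#..#.

tick 1: ##.#...#..#.
tick 2: .#.#.#.#..#.
tick 3: .#.#.#.#..#.  (fixed point — unchanged through tick 4)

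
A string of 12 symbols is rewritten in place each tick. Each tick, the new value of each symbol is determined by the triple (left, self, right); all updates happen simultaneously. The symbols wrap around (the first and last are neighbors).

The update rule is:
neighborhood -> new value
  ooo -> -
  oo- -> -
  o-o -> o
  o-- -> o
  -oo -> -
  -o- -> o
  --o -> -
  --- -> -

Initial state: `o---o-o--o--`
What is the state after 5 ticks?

oo--oooo-oo-
--o-----o--o
o-oo----oo-o
-o--o-----o-
-oo-oo----oo

-oo-oo----oo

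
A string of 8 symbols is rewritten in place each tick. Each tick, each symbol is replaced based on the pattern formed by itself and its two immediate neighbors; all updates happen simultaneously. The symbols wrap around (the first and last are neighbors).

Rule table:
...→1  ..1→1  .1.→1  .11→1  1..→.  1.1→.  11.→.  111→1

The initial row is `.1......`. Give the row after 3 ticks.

..111111

tick 1: 11.11111
tick 2: 1..11111
tick 3: ..111111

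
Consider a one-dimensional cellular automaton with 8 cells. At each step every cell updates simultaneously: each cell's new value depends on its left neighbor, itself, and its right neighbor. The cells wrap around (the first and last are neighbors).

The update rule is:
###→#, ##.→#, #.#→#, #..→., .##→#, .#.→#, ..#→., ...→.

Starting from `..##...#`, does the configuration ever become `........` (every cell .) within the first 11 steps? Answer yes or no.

no

..##...#  (fixed point — unchanged through step 11)
step 11 is ..##...#, still not uniform .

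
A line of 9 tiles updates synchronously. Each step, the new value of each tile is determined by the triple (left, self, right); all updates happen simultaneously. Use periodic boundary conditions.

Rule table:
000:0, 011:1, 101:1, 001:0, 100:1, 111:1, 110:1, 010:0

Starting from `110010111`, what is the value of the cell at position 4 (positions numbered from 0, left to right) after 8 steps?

1

111001111
111101111
111111111
111111111  (fixed point — unchanged through step 8)
position 4 holds 1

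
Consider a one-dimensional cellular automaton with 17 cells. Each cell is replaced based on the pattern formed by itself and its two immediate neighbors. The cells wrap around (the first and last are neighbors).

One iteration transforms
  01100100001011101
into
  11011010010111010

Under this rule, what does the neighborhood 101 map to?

At position 0 the neighborhood is 101; the next row has 1 there.

1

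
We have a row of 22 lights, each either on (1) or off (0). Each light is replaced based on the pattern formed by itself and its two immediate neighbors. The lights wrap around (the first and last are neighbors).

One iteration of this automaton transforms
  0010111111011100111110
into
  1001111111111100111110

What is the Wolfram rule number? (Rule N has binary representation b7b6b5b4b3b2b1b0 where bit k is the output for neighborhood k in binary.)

233

position 5: 111 → 1  (bit 7 = 1)
position 9: 110 → 1  (bit 6 = 1)
position 3: 101 → 1  (bit 5 = 1)
position 14: 100 → 0  (bit 4 = 0)
position 4: 011 → 1  (bit 3 = 1)
position 2: 010 → 0  (bit 2 = 0)
position 1: 001 → 0  (bit 1 = 0)
position 0: 000 → 1  (bit 0 = 1)
bits b7..b0 = 11101001 = 233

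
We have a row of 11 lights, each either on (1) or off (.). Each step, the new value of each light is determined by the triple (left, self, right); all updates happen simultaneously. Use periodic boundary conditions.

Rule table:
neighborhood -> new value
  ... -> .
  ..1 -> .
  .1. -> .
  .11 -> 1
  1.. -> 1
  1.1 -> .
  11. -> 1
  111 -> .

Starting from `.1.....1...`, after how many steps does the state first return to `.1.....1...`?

..1.....1..
...1.....1.
....1.....1
1....1.....
.1....1....
..1....1...
...1....1..
....1....1.
.....1....1
1.....1....
.1.....1...

11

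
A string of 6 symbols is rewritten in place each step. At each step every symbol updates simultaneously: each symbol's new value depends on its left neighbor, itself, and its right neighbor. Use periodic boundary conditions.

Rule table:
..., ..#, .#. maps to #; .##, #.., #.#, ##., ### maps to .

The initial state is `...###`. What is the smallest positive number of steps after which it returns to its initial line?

12

.##...
#...##
..##..
##...#
...##.
###...
....##
.###..
#....#
..###.
##....
...###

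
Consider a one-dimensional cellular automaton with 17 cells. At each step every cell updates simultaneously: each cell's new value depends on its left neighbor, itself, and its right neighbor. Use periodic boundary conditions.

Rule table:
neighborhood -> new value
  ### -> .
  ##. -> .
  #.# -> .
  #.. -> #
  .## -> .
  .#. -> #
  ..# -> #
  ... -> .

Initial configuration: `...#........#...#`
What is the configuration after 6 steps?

.#....####....#..

step 1: #.###......###.##
step 2: .....#....#......
step 3: ....###..###.....
step 4: ...#...##...#....
step 5: ..###.#..#.###...
step 6: .#....####....#..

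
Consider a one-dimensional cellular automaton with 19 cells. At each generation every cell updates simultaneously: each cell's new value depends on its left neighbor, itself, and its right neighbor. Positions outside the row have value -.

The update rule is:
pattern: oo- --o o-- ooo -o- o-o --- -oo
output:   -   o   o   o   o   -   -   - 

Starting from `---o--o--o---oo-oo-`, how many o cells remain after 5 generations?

generation 1: --ooooooooo-o-----o
generation 2: -o-ooooooo--oo---oo
generation 3: oo--ooooo-oo--o-o--
generation 4: --oo-ooo----ooo-oo-
generation 5: -o----o-o--o-o----o
count of o: 6

6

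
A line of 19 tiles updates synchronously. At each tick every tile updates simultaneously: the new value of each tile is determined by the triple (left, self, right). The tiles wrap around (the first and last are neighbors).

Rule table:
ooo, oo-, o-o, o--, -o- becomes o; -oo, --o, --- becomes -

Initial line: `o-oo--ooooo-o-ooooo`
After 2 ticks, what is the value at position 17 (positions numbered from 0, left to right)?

oo-oo--ooooooo-oooo
ooo-oo--ooooooo-ooo
position 17 holds o

o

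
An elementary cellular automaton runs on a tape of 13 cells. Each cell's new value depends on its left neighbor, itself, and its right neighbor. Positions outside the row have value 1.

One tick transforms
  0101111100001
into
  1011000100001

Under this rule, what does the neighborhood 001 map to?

At position 11 the neighborhood is 001; the next row has 0 there.

0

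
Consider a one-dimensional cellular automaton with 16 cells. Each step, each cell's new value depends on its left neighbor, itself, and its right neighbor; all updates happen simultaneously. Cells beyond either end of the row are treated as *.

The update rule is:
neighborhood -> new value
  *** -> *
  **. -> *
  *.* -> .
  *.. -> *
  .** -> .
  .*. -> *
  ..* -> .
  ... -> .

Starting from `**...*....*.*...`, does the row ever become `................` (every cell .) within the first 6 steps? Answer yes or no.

step 1: ***..**...*.**..
step 2: ****..**..*..**.
step 3: *****..**.**..*.
step 4: ******..*..**.*.
step 5: *******.**..*.*.
step 6: *******..**.*.*.
step 6 is *******..**.*.*., still not uniform .

no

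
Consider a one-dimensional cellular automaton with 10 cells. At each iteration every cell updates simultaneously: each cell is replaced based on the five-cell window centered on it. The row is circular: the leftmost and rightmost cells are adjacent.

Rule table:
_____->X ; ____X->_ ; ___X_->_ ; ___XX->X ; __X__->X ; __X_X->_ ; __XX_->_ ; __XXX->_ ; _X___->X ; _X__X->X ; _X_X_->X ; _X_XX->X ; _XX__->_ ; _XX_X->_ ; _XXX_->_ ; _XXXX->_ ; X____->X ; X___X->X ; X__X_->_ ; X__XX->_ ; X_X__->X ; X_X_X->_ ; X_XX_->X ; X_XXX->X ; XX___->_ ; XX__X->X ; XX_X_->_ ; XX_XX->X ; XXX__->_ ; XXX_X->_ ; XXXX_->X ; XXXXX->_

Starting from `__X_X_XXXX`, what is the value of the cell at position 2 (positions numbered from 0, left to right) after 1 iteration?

iteration 1: X__X_XX_X_
position 2 holds _

_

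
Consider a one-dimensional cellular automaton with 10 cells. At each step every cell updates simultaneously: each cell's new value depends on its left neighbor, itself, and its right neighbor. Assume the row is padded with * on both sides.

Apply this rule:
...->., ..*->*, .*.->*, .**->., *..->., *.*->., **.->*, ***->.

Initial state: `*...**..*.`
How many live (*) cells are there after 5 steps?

*..*.*.**.
*.**.*..*.
*..*.*.**.  (repeats step 1; period 2)
step 5: *..*.*.**.
count of *: 5

5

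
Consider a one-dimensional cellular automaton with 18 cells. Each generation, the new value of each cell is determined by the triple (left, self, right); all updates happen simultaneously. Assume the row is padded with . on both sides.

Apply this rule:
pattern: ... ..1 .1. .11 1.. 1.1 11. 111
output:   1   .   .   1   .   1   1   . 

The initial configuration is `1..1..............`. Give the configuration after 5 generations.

generation 1: .....1111111111111
generation 2: 1111.1...........1
generation 3: 1..11..111111111..
generation 4: ...11..1.......1.1
generation 5: 11.11....11111..1.

11.11....11111..1.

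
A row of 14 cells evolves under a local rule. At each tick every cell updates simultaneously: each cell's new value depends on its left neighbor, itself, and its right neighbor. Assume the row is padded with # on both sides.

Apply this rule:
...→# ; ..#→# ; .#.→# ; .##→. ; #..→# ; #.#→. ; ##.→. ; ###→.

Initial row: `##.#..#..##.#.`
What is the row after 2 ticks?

tick 1: ...######...#.
tick 2: ###......####.

###......####.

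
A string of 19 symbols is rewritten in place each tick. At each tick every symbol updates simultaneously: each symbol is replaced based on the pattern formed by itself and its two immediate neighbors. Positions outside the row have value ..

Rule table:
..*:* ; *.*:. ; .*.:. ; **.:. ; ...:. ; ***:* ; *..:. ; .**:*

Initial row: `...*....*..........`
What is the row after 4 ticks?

..*....*...........
.*....*............
*....*.............
....*..............

....*..............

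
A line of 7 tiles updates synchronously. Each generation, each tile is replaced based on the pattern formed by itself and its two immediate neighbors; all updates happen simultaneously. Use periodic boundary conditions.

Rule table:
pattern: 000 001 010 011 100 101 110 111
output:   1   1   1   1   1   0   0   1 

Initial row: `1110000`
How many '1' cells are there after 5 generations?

6

1101111
1001111
0111111
0111110
1111101
count of 1: 6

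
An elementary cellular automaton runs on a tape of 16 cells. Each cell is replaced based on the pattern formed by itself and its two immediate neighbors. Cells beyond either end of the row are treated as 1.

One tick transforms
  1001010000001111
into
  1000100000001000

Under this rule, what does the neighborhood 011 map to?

At position 12 the neighborhood is 011; the next row has 1 there.

1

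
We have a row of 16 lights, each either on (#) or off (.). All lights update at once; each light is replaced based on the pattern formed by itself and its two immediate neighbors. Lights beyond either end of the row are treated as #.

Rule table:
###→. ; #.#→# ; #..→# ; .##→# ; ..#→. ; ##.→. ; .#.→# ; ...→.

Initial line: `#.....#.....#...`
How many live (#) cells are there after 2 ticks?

tick 1: .#....##....##..
tick 2: ###...#.#...#.#.
count of #: 7

7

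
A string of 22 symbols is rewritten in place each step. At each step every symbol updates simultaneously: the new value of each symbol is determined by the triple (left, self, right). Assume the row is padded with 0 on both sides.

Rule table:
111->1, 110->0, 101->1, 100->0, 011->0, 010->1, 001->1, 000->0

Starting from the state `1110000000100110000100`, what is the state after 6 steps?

0100000001101000001100
1100000010011000010000
0000000110100000110000
0000001001100001000000
0000011010000011000000
0000100110000100000000

0000100110000100000000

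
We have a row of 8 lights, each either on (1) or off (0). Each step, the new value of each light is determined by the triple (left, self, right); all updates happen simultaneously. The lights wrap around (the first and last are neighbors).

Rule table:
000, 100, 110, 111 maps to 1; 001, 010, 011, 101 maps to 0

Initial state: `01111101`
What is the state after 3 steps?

11001111

00111100
10011111
11001111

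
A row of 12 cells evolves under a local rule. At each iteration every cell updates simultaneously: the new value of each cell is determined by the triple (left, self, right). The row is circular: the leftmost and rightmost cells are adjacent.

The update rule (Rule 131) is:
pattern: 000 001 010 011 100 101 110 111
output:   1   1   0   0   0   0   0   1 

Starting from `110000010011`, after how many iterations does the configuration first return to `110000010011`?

100111100101
001011001000
110000010011

3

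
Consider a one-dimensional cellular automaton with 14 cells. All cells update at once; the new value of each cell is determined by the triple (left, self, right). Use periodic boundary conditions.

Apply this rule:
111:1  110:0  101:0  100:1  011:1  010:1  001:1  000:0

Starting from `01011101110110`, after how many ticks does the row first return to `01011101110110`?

14

tick 1: 11011001100101
tick 2: 10010111011101
tick 3: 01110110011001
tick 4: 01100101110111
tick 5: 01011101100110
tick 6: 11011001011101
tick 7: 10010111011001
tick 8: 01110110010111
tick 9: 01100101110110
tick 10: 11011101100101
tick 11: 10011001011101
tick 12: 01110111011001
tick 13: 01100110010111
tick 14: 01011101110110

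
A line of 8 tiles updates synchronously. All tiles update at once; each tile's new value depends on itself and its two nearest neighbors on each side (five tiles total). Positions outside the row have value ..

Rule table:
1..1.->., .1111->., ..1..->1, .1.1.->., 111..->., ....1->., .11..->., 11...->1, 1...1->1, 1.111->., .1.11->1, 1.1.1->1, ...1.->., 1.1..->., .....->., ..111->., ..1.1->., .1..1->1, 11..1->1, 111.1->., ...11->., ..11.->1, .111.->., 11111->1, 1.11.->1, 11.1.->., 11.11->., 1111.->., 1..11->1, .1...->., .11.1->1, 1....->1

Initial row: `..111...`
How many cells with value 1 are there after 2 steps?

.....11.
.....1.1
count of 1: 2

2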